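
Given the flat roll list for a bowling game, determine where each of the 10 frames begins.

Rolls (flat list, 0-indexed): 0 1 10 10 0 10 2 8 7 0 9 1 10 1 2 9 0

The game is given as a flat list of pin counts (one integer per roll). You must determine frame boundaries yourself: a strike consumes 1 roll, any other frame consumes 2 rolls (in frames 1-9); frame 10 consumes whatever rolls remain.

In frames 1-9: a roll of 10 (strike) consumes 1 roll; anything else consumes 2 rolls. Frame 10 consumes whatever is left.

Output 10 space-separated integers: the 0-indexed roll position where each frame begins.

Frame 1 starts at roll index 0: rolls=0,1 (sum=1), consumes 2 rolls
Frame 2 starts at roll index 2: roll=10 (strike), consumes 1 roll
Frame 3 starts at roll index 3: roll=10 (strike), consumes 1 roll
Frame 4 starts at roll index 4: rolls=0,10 (sum=10), consumes 2 rolls
Frame 5 starts at roll index 6: rolls=2,8 (sum=10), consumes 2 rolls
Frame 6 starts at roll index 8: rolls=7,0 (sum=7), consumes 2 rolls
Frame 7 starts at roll index 10: rolls=9,1 (sum=10), consumes 2 rolls
Frame 8 starts at roll index 12: roll=10 (strike), consumes 1 roll
Frame 9 starts at roll index 13: rolls=1,2 (sum=3), consumes 2 rolls
Frame 10 starts at roll index 15: 2 remaining rolls

Answer: 0 2 3 4 6 8 10 12 13 15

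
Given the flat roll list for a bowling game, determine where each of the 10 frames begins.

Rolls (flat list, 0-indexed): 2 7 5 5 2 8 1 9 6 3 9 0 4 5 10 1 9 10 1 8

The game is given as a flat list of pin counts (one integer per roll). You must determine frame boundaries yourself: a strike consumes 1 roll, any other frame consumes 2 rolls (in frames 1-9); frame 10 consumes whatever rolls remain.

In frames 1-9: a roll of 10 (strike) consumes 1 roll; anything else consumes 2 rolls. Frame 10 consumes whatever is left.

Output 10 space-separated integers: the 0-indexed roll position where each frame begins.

Frame 1 starts at roll index 0: rolls=2,7 (sum=9), consumes 2 rolls
Frame 2 starts at roll index 2: rolls=5,5 (sum=10), consumes 2 rolls
Frame 3 starts at roll index 4: rolls=2,8 (sum=10), consumes 2 rolls
Frame 4 starts at roll index 6: rolls=1,9 (sum=10), consumes 2 rolls
Frame 5 starts at roll index 8: rolls=6,3 (sum=9), consumes 2 rolls
Frame 6 starts at roll index 10: rolls=9,0 (sum=9), consumes 2 rolls
Frame 7 starts at roll index 12: rolls=4,5 (sum=9), consumes 2 rolls
Frame 8 starts at roll index 14: roll=10 (strike), consumes 1 roll
Frame 9 starts at roll index 15: rolls=1,9 (sum=10), consumes 2 rolls
Frame 10 starts at roll index 17: 3 remaining rolls

Answer: 0 2 4 6 8 10 12 14 15 17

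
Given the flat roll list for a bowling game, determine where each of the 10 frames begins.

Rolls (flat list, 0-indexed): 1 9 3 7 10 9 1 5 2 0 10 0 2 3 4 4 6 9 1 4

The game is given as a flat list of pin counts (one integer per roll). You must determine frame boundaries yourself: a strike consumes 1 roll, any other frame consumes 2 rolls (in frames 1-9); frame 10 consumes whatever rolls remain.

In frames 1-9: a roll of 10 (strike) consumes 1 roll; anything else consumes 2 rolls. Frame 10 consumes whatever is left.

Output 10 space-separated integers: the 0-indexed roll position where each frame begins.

Frame 1 starts at roll index 0: rolls=1,9 (sum=10), consumes 2 rolls
Frame 2 starts at roll index 2: rolls=3,7 (sum=10), consumes 2 rolls
Frame 3 starts at roll index 4: roll=10 (strike), consumes 1 roll
Frame 4 starts at roll index 5: rolls=9,1 (sum=10), consumes 2 rolls
Frame 5 starts at roll index 7: rolls=5,2 (sum=7), consumes 2 rolls
Frame 6 starts at roll index 9: rolls=0,10 (sum=10), consumes 2 rolls
Frame 7 starts at roll index 11: rolls=0,2 (sum=2), consumes 2 rolls
Frame 8 starts at roll index 13: rolls=3,4 (sum=7), consumes 2 rolls
Frame 9 starts at roll index 15: rolls=4,6 (sum=10), consumes 2 rolls
Frame 10 starts at roll index 17: 3 remaining rolls

Answer: 0 2 4 5 7 9 11 13 15 17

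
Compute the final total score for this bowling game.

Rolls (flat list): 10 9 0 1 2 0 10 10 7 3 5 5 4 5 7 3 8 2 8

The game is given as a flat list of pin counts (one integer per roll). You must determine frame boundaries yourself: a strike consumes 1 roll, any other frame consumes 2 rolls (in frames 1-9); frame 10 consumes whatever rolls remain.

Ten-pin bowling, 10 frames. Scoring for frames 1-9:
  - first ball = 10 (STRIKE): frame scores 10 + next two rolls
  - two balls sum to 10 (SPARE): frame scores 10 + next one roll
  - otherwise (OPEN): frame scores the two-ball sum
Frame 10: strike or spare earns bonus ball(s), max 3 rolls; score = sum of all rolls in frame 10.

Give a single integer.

Frame 1: STRIKE. 10 + next two rolls (9+0) = 19. Cumulative: 19
Frame 2: OPEN (9+0=9). Cumulative: 28
Frame 3: OPEN (1+2=3). Cumulative: 31
Frame 4: SPARE (0+10=10). 10 + next roll (10) = 20. Cumulative: 51
Frame 5: STRIKE. 10 + next two rolls (7+3) = 20. Cumulative: 71
Frame 6: SPARE (7+3=10). 10 + next roll (5) = 15. Cumulative: 86
Frame 7: SPARE (5+5=10). 10 + next roll (4) = 14. Cumulative: 100
Frame 8: OPEN (4+5=9). Cumulative: 109
Frame 9: SPARE (7+3=10). 10 + next roll (8) = 18. Cumulative: 127
Frame 10: SPARE. Sum of all frame-10 rolls (8+2+8) = 18. Cumulative: 145

Answer: 145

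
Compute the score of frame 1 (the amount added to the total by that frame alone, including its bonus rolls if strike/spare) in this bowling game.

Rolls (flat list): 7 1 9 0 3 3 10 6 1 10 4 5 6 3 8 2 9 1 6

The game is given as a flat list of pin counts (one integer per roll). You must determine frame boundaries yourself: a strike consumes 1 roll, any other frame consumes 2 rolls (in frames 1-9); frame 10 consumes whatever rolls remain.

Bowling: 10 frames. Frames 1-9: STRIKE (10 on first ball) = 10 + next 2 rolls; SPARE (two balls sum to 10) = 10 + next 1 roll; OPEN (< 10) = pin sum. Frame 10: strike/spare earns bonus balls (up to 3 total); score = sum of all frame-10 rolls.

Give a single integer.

Answer: 8

Derivation:
Frame 1: OPEN (7+1=8). Cumulative: 8
Frame 2: OPEN (9+0=9). Cumulative: 17
Frame 3: OPEN (3+3=6). Cumulative: 23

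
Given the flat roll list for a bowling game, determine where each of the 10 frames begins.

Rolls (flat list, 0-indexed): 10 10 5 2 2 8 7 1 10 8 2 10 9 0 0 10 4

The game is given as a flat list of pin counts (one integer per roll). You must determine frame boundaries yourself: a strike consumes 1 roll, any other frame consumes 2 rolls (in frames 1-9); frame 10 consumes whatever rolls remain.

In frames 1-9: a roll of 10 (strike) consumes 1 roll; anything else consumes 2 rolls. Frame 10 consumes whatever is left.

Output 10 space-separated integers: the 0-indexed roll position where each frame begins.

Answer: 0 1 2 4 6 8 9 11 12 14

Derivation:
Frame 1 starts at roll index 0: roll=10 (strike), consumes 1 roll
Frame 2 starts at roll index 1: roll=10 (strike), consumes 1 roll
Frame 3 starts at roll index 2: rolls=5,2 (sum=7), consumes 2 rolls
Frame 4 starts at roll index 4: rolls=2,8 (sum=10), consumes 2 rolls
Frame 5 starts at roll index 6: rolls=7,1 (sum=8), consumes 2 rolls
Frame 6 starts at roll index 8: roll=10 (strike), consumes 1 roll
Frame 7 starts at roll index 9: rolls=8,2 (sum=10), consumes 2 rolls
Frame 8 starts at roll index 11: roll=10 (strike), consumes 1 roll
Frame 9 starts at roll index 12: rolls=9,0 (sum=9), consumes 2 rolls
Frame 10 starts at roll index 14: 3 remaining rolls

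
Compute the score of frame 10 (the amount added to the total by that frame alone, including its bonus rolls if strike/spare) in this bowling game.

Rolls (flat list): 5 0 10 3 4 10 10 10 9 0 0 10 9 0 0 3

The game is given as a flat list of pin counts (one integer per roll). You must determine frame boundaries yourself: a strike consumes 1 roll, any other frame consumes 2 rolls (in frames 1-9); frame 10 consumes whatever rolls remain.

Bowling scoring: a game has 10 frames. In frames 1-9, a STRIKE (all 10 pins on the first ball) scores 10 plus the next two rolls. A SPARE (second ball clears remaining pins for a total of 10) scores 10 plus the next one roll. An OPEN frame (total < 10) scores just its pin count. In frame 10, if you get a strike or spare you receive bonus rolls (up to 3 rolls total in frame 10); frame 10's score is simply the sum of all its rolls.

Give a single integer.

Frame 1: OPEN (5+0=5). Cumulative: 5
Frame 2: STRIKE. 10 + next two rolls (3+4) = 17. Cumulative: 22
Frame 3: OPEN (3+4=7). Cumulative: 29
Frame 4: STRIKE. 10 + next two rolls (10+10) = 30. Cumulative: 59
Frame 5: STRIKE. 10 + next two rolls (10+9) = 29. Cumulative: 88
Frame 6: STRIKE. 10 + next two rolls (9+0) = 19. Cumulative: 107
Frame 7: OPEN (9+0=9). Cumulative: 116
Frame 8: SPARE (0+10=10). 10 + next roll (9) = 19. Cumulative: 135
Frame 9: OPEN (9+0=9). Cumulative: 144
Frame 10: OPEN. Sum of all frame-10 rolls (0+3) = 3. Cumulative: 147

Answer: 3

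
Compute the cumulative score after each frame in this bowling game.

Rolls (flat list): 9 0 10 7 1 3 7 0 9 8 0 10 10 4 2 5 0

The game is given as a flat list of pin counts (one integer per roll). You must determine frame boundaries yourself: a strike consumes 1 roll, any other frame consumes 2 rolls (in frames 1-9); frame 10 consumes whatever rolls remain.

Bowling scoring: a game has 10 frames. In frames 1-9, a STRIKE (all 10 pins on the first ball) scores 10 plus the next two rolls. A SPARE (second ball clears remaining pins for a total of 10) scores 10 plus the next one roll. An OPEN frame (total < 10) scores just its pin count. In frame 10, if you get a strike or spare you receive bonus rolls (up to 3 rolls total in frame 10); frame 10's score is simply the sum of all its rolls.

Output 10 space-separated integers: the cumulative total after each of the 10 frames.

Answer: 9 27 35 45 54 62 86 102 108 113

Derivation:
Frame 1: OPEN (9+0=9). Cumulative: 9
Frame 2: STRIKE. 10 + next two rolls (7+1) = 18. Cumulative: 27
Frame 3: OPEN (7+1=8). Cumulative: 35
Frame 4: SPARE (3+7=10). 10 + next roll (0) = 10. Cumulative: 45
Frame 5: OPEN (0+9=9). Cumulative: 54
Frame 6: OPEN (8+0=8). Cumulative: 62
Frame 7: STRIKE. 10 + next two rolls (10+4) = 24. Cumulative: 86
Frame 8: STRIKE. 10 + next two rolls (4+2) = 16. Cumulative: 102
Frame 9: OPEN (4+2=6). Cumulative: 108
Frame 10: OPEN. Sum of all frame-10 rolls (5+0) = 5. Cumulative: 113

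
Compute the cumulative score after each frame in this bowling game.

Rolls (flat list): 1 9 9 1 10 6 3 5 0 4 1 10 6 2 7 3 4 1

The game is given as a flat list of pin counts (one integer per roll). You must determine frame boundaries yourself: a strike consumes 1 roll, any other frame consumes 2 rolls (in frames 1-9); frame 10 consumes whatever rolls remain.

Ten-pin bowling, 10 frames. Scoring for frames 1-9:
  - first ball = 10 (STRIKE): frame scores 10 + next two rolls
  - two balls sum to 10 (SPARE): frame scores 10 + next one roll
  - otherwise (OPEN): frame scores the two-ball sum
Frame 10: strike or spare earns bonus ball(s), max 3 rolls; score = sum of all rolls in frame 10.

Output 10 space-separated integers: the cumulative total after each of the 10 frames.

Answer: 19 39 58 67 72 77 95 103 117 122

Derivation:
Frame 1: SPARE (1+9=10). 10 + next roll (9) = 19. Cumulative: 19
Frame 2: SPARE (9+1=10). 10 + next roll (10) = 20. Cumulative: 39
Frame 3: STRIKE. 10 + next two rolls (6+3) = 19. Cumulative: 58
Frame 4: OPEN (6+3=9). Cumulative: 67
Frame 5: OPEN (5+0=5). Cumulative: 72
Frame 6: OPEN (4+1=5). Cumulative: 77
Frame 7: STRIKE. 10 + next two rolls (6+2) = 18. Cumulative: 95
Frame 8: OPEN (6+2=8). Cumulative: 103
Frame 9: SPARE (7+3=10). 10 + next roll (4) = 14. Cumulative: 117
Frame 10: OPEN. Sum of all frame-10 rolls (4+1) = 5. Cumulative: 122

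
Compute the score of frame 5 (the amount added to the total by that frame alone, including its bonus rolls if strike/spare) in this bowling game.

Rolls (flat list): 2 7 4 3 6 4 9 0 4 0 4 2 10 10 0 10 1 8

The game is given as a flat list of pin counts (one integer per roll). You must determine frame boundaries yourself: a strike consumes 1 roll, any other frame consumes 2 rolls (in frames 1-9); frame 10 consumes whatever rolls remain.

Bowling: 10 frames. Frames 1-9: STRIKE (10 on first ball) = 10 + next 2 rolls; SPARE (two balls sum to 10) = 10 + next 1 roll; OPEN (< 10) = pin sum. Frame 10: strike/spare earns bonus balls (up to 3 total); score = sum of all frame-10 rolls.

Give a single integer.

Frame 1: OPEN (2+7=9). Cumulative: 9
Frame 2: OPEN (4+3=7). Cumulative: 16
Frame 3: SPARE (6+4=10). 10 + next roll (9) = 19. Cumulative: 35
Frame 4: OPEN (9+0=9). Cumulative: 44
Frame 5: OPEN (4+0=4). Cumulative: 48
Frame 6: OPEN (4+2=6). Cumulative: 54
Frame 7: STRIKE. 10 + next two rolls (10+0) = 20. Cumulative: 74

Answer: 4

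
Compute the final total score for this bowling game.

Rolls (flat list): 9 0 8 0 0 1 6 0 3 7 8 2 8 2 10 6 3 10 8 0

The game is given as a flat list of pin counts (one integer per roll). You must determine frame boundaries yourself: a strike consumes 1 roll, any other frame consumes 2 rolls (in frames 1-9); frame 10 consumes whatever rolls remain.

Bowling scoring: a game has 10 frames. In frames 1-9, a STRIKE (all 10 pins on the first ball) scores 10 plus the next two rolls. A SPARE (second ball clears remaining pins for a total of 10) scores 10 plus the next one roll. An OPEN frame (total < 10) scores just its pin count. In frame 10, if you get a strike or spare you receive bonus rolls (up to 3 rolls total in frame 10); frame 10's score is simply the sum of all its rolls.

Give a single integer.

Frame 1: OPEN (9+0=9). Cumulative: 9
Frame 2: OPEN (8+0=8). Cumulative: 17
Frame 3: OPEN (0+1=1). Cumulative: 18
Frame 4: OPEN (6+0=6). Cumulative: 24
Frame 5: SPARE (3+7=10). 10 + next roll (8) = 18. Cumulative: 42
Frame 6: SPARE (8+2=10). 10 + next roll (8) = 18. Cumulative: 60
Frame 7: SPARE (8+2=10). 10 + next roll (10) = 20. Cumulative: 80
Frame 8: STRIKE. 10 + next two rolls (6+3) = 19. Cumulative: 99
Frame 9: OPEN (6+3=9). Cumulative: 108
Frame 10: STRIKE. Sum of all frame-10 rolls (10+8+0) = 18. Cumulative: 126

Answer: 126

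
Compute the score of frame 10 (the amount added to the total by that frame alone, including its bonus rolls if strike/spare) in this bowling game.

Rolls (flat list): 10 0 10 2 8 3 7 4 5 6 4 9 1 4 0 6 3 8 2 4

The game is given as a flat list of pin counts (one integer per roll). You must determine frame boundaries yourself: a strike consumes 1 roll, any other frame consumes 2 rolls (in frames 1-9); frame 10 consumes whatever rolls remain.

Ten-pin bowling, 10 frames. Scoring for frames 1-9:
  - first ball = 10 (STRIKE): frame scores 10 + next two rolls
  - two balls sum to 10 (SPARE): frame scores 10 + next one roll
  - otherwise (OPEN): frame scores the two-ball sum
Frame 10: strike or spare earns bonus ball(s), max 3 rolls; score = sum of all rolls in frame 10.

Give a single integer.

Frame 1: STRIKE. 10 + next two rolls (0+10) = 20. Cumulative: 20
Frame 2: SPARE (0+10=10). 10 + next roll (2) = 12. Cumulative: 32
Frame 3: SPARE (2+8=10). 10 + next roll (3) = 13. Cumulative: 45
Frame 4: SPARE (3+7=10). 10 + next roll (4) = 14. Cumulative: 59
Frame 5: OPEN (4+5=9). Cumulative: 68
Frame 6: SPARE (6+4=10). 10 + next roll (9) = 19. Cumulative: 87
Frame 7: SPARE (9+1=10). 10 + next roll (4) = 14. Cumulative: 101
Frame 8: OPEN (4+0=4). Cumulative: 105
Frame 9: OPEN (6+3=9). Cumulative: 114
Frame 10: SPARE. Sum of all frame-10 rolls (8+2+4) = 14. Cumulative: 128

Answer: 14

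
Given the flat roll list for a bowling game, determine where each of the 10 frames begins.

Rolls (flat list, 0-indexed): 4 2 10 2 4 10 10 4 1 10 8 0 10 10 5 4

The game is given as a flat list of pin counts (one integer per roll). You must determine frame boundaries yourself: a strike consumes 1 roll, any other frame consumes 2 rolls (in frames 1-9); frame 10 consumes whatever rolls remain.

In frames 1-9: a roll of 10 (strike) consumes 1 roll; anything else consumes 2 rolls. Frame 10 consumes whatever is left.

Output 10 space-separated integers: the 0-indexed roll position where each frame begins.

Answer: 0 2 3 5 6 7 9 10 12 13

Derivation:
Frame 1 starts at roll index 0: rolls=4,2 (sum=6), consumes 2 rolls
Frame 2 starts at roll index 2: roll=10 (strike), consumes 1 roll
Frame 3 starts at roll index 3: rolls=2,4 (sum=6), consumes 2 rolls
Frame 4 starts at roll index 5: roll=10 (strike), consumes 1 roll
Frame 5 starts at roll index 6: roll=10 (strike), consumes 1 roll
Frame 6 starts at roll index 7: rolls=4,1 (sum=5), consumes 2 rolls
Frame 7 starts at roll index 9: roll=10 (strike), consumes 1 roll
Frame 8 starts at roll index 10: rolls=8,0 (sum=8), consumes 2 rolls
Frame 9 starts at roll index 12: roll=10 (strike), consumes 1 roll
Frame 10 starts at roll index 13: 3 remaining rolls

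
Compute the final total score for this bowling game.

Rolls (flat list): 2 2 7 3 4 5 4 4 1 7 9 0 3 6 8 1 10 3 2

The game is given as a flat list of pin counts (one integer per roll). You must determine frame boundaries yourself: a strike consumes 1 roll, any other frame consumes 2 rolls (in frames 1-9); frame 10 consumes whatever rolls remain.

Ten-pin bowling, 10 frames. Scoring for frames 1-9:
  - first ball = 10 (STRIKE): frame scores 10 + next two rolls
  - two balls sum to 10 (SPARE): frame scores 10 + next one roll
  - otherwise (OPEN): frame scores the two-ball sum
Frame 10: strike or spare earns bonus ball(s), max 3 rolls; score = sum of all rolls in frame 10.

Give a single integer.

Answer: 90

Derivation:
Frame 1: OPEN (2+2=4). Cumulative: 4
Frame 2: SPARE (7+3=10). 10 + next roll (4) = 14. Cumulative: 18
Frame 3: OPEN (4+5=9). Cumulative: 27
Frame 4: OPEN (4+4=8). Cumulative: 35
Frame 5: OPEN (1+7=8). Cumulative: 43
Frame 6: OPEN (9+0=9). Cumulative: 52
Frame 7: OPEN (3+6=9). Cumulative: 61
Frame 8: OPEN (8+1=9). Cumulative: 70
Frame 9: STRIKE. 10 + next two rolls (3+2) = 15. Cumulative: 85
Frame 10: OPEN. Sum of all frame-10 rolls (3+2) = 5. Cumulative: 90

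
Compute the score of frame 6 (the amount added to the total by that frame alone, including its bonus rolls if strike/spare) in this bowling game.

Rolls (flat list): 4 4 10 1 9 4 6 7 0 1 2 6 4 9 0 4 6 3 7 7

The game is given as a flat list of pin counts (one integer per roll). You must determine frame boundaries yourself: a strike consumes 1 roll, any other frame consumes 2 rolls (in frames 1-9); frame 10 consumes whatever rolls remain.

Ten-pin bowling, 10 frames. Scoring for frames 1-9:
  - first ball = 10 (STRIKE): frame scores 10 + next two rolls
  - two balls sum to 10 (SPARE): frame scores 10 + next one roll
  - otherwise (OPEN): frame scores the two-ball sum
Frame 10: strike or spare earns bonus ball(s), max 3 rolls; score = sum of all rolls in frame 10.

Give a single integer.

Answer: 3

Derivation:
Frame 1: OPEN (4+4=8). Cumulative: 8
Frame 2: STRIKE. 10 + next two rolls (1+9) = 20. Cumulative: 28
Frame 3: SPARE (1+9=10). 10 + next roll (4) = 14. Cumulative: 42
Frame 4: SPARE (4+6=10). 10 + next roll (7) = 17. Cumulative: 59
Frame 5: OPEN (7+0=7). Cumulative: 66
Frame 6: OPEN (1+2=3). Cumulative: 69
Frame 7: SPARE (6+4=10). 10 + next roll (9) = 19. Cumulative: 88
Frame 8: OPEN (9+0=9). Cumulative: 97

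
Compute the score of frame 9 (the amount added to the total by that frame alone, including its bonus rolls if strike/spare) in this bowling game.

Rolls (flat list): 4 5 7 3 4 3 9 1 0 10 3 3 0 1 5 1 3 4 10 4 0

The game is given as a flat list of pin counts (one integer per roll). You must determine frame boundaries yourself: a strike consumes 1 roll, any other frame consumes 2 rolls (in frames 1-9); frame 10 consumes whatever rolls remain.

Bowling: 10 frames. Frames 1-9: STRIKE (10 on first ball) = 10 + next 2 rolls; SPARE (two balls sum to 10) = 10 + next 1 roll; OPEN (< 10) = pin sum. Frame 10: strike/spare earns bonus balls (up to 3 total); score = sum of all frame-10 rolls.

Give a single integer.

Frame 1: OPEN (4+5=9). Cumulative: 9
Frame 2: SPARE (7+3=10). 10 + next roll (4) = 14. Cumulative: 23
Frame 3: OPEN (4+3=7). Cumulative: 30
Frame 4: SPARE (9+1=10). 10 + next roll (0) = 10. Cumulative: 40
Frame 5: SPARE (0+10=10). 10 + next roll (3) = 13. Cumulative: 53
Frame 6: OPEN (3+3=6). Cumulative: 59
Frame 7: OPEN (0+1=1). Cumulative: 60
Frame 8: OPEN (5+1=6). Cumulative: 66
Frame 9: OPEN (3+4=7). Cumulative: 73
Frame 10: STRIKE. Sum of all frame-10 rolls (10+4+0) = 14. Cumulative: 87

Answer: 7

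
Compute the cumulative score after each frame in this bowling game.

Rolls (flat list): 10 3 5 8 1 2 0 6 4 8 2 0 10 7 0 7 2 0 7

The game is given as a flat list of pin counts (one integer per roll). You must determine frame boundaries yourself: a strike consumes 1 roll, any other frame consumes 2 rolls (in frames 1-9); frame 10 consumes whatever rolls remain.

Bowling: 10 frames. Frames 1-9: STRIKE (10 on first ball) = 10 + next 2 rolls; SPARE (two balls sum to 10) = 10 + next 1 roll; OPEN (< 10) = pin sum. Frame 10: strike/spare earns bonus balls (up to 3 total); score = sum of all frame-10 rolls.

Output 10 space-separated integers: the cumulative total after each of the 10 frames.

Frame 1: STRIKE. 10 + next two rolls (3+5) = 18. Cumulative: 18
Frame 2: OPEN (3+5=8). Cumulative: 26
Frame 3: OPEN (8+1=9). Cumulative: 35
Frame 4: OPEN (2+0=2). Cumulative: 37
Frame 5: SPARE (6+4=10). 10 + next roll (8) = 18. Cumulative: 55
Frame 6: SPARE (8+2=10). 10 + next roll (0) = 10. Cumulative: 65
Frame 7: SPARE (0+10=10). 10 + next roll (7) = 17. Cumulative: 82
Frame 8: OPEN (7+0=7). Cumulative: 89
Frame 9: OPEN (7+2=9). Cumulative: 98
Frame 10: OPEN. Sum of all frame-10 rolls (0+7) = 7. Cumulative: 105

Answer: 18 26 35 37 55 65 82 89 98 105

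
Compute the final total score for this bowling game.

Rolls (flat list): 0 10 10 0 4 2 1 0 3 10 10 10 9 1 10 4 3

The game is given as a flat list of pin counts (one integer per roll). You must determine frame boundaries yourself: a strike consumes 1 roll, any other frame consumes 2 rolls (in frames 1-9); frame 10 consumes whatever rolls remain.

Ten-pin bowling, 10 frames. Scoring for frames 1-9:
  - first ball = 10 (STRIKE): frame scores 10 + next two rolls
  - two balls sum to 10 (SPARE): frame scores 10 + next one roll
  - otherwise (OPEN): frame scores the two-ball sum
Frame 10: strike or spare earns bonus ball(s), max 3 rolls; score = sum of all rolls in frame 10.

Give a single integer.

Answer: 160

Derivation:
Frame 1: SPARE (0+10=10). 10 + next roll (10) = 20. Cumulative: 20
Frame 2: STRIKE. 10 + next two rolls (0+4) = 14. Cumulative: 34
Frame 3: OPEN (0+4=4). Cumulative: 38
Frame 4: OPEN (2+1=3). Cumulative: 41
Frame 5: OPEN (0+3=3). Cumulative: 44
Frame 6: STRIKE. 10 + next two rolls (10+10) = 30. Cumulative: 74
Frame 7: STRIKE. 10 + next two rolls (10+9) = 29. Cumulative: 103
Frame 8: STRIKE. 10 + next two rolls (9+1) = 20. Cumulative: 123
Frame 9: SPARE (9+1=10). 10 + next roll (10) = 20. Cumulative: 143
Frame 10: STRIKE. Sum of all frame-10 rolls (10+4+3) = 17. Cumulative: 160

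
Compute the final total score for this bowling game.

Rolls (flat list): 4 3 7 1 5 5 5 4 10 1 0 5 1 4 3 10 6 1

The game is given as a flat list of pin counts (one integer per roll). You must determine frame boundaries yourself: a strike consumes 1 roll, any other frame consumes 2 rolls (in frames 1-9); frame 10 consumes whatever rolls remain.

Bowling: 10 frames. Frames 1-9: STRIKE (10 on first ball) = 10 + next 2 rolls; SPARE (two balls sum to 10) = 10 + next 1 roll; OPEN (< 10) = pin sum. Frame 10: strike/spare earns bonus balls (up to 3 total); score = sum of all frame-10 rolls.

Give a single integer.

Answer: 88

Derivation:
Frame 1: OPEN (4+3=7). Cumulative: 7
Frame 2: OPEN (7+1=8). Cumulative: 15
Frame 3: SPARE (5+5=10). 10 + next roll (5) = 15. Cumulative: 30
Frame 4: OPEN (5+4=9). Cumulative: 39
Frame 5: STRIKE. 10 + next two rolls (1+0) = 11. Cumulative: 50
Frame 6: OPEN (1+0=1). Cumulative: 51
Frame 7: OPEN (5+1=6). Cumulative: 57
Frame 8: OPEN (4+3=7). Cumulative: 64
Frame 9: STRIKE. 10 + next two rolls (6+1) = 17. Cumulative: 81
Frame 10: OPEN. Sum of all frame-10 rolls (6+1) = 7. Cumulative: 88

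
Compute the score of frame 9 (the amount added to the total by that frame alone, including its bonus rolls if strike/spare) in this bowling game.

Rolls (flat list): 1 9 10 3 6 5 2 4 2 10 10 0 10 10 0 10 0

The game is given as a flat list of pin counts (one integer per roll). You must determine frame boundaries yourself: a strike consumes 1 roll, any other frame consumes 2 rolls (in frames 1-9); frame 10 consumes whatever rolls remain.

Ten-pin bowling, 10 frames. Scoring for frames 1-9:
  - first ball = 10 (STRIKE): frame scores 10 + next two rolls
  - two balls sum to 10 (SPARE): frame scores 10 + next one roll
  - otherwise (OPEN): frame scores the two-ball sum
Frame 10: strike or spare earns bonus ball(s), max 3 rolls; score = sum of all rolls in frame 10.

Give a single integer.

Answer: 20

Derivation:
Frame 1: SPARE (1+9=10). 10 + next roll (10) = 20. Cumulative: 20
Frame 2: STRIKE. 10 + next two rolls (3+6) = 19. Cumulative: 39
Frame 3: OPEN (3+6=9). Cumulative: 48
Frame 4: OPEN (5+2=7). Cumulative: 55
Frame 5: OPEN (4+2=6). Cumulative: 61
Frame 6: STRIKE. 10 + next two rolls (10+0) = 20. Cumulative: 81
Frame 7: STRIKE. 10 + next two rolls (0+10) = 20. Cumulative: 101
Frame 8: SPARE (0+10=10). 10 + next roll (10) = 20. Cumulative: 121
Frame 9: STRIKE. 10 + next two rolls (0+10) = 20. Cumulative: 141
Frame 10: SPARE. Sum of all frame-10 rolls (0+10+0) = 10. Cumulative: 151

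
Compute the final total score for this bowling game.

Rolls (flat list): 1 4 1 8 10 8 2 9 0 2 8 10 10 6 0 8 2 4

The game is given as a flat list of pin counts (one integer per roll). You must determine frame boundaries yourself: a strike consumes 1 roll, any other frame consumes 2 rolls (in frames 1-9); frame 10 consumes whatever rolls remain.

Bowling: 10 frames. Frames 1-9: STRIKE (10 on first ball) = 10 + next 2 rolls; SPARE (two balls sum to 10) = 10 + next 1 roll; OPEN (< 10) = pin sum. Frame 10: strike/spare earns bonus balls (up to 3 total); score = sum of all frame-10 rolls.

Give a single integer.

Answer: 144

Derivation:
Frame 1: OPEN (1+4=5). Cumulative: 5
Frame 2: OPEN (1+8=9). Cumulative: 14
Frame 3: STRIKE. 10 + next two rolls (8+2) = 20. Cumulative: 34
Frame 4: SPARE (8+2=10). 10 + next roll (9) = 19. Cumulative: 53
Frame 5: OPEN (9+0=9). Cumulative: 62
Frame 6: SPARE (2+8=10). 10 + next roll (10) = 20. Cumulative: 82
Frame 7: STRIKE. 10 + next two rolls (10+6) = 26. Cumulative: 108
Frame 8: STRIKE. 10 + next two rolls (6+0) = 16. Cumulative: 124
Frame 9: OPEN (6+0=6). Cumulative: 130
Frame 10: SPARE. Sum of all frame-10 rolls (8+2+4) = 14. Cumulative: 144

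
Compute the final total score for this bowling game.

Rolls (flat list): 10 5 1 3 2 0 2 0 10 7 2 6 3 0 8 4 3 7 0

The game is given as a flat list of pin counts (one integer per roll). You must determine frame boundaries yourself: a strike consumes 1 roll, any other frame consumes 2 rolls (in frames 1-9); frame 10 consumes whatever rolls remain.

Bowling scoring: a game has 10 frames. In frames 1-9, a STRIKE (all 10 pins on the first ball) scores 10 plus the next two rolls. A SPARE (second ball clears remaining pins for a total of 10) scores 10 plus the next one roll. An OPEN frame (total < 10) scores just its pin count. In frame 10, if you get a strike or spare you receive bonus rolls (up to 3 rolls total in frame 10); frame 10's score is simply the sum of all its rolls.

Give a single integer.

Frame 1: STRIKE. 10 + next two rolls (5+1) = 16. Cumulative: 16
Frame 2: OPEN (5+1=6). Cumulative: 22
Frame 3: OPEN (3+2=5). Cumulative: 27
Frame 4: OPEN (0+2=2). Cumulative: 29
Frame 5: SPARE (0+10=10). 10 + next roll (7) = 17. Cumulative: 46
Frame 6: OPEN (7+2=9). Cumulative: 55
Frame 7: OPEN (6+3=9). Cumulative: 64
Frame 8: OPEN (0+8=8). Cumulative: 72
Frame 9: OPEN (4+3=7). Cumulative: 79
Frame 10: OPEN. Sum of all frame-10 rolls (7+0) = 7. Cumulative: 86

Answer: 86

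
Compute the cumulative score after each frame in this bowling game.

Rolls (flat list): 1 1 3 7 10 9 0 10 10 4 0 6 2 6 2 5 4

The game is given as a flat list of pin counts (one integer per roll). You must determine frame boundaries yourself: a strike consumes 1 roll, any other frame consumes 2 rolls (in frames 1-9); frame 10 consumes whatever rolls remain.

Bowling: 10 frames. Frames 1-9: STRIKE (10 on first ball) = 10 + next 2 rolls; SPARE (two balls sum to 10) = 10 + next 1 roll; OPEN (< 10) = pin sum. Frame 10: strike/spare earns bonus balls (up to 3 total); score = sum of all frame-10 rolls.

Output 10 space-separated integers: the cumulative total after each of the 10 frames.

Frame 1: OPEN (1+1=2). Cumulative: 2
Frame 2: SPARE (3+7=10). 10 + next roll (10) = 20. Cumulative: 22
Frame 3: STRIKE. 10 + next two rolls (9+0) = 19. Cumulative: 41
Frame 4: OPEN (9+0=9). Cumulative: 50
Frame 5: STRIKE. 10 + next two rolls (10+4) = 24. Cumulative: 74
Frame 6: STRIKE. 10 + next two rolls (4+0) = 14. Cumulative: 88
Frame 7: OPEN (4+0=4). Cumulative: 92
Frame 8: OPEN (6+2=8). Cumulative: 100
Frame 9: OPEN (6+2=8). Cumulative: 108
Frame 10: OPEN. Sum of all frame-10 rolls (5+4) = 9. Cumulative: 117

Answer: 2 22 41 50 74 88 92 100 108 117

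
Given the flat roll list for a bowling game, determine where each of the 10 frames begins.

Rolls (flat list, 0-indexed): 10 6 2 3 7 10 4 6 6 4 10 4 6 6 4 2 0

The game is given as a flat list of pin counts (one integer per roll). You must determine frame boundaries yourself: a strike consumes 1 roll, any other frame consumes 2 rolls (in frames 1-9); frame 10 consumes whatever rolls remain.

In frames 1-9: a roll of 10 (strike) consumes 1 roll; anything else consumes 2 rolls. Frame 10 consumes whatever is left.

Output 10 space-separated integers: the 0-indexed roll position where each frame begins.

Frame 1 starts at roll index 0: roll=10 (strike), consumes 1 roll
Frame 2 starts at roll index 1: rolls=6,2 (sum=8), consumes 2 rolls
Frame 3 starts at roll index 3: rolls=3,7 (sum=10), consumes 2 rolls
Frame 4 starts at roll index 5: roll=10 (strike), consumes 1 roll
Frame 5 starts at roll index 6: rolls=4,6 (sum=10), consumes 2 rolls
Frame 6 starts at roll index 8: rolls=6,4 (sum=10), consumes 2 rolls
Frame 7 starts at roll index 10: roll=10 (strike), consumes 1 roll
Frame 8 starts at roll index 11: rolls=4,6 (sum=10), consumes 2 rolls
Frame 9 starts at roll index 13: rolls=6,4 (sum=10), consumes 2 rolls
Frame 10 starts at roll index 15: 2 remaining rolls

Answer: 0 1 3 5 6 8 10 11 13 15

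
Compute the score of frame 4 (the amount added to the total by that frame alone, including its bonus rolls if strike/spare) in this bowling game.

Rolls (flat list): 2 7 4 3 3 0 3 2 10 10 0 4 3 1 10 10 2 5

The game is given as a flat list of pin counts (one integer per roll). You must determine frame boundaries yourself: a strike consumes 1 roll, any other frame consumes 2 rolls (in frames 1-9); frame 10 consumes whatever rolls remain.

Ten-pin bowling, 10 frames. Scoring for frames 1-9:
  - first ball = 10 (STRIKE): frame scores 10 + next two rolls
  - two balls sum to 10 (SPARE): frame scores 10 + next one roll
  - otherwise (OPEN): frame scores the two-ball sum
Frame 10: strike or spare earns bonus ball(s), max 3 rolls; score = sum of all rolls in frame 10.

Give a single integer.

Frame 1: OPEN (2+7=9). Cumulative: 9
Frame 2: OPEN (4+3=7). Cumulative: 16
Frame 3: OPEN (3+0=3). Cumulative: 19
Frame 4: OPEN (3+2=5). Cumulative: 24
Frame 5: STRIKE. 10 + next two rolls (10+0) = 20. Cumulative: 44
Frame 6: STRIKE. 10 + next two rolls (0+4) = 14. Cumulative: 58

Answer: 5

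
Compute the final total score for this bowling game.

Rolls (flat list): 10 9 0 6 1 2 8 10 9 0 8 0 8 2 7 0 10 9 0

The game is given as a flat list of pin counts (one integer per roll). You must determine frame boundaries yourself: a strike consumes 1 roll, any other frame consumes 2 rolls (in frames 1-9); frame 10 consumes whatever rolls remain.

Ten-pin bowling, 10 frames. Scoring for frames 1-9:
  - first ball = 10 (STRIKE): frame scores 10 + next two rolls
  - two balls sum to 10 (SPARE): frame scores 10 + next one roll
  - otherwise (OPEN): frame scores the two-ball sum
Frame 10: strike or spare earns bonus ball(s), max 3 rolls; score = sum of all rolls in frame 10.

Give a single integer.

Frame 1: STRIKE. 10 + next two rolls (9+0) = 19. Cumulative: 19
Frame 2: OPEN (9+0=9). Cumulative: 28
Frame 3: OPEN (6+1=7). Cumulative: 35
Frame 4: SPARE (2+8=10). 10 + next roll (10) = 20. Cumulative: 55
Frame 5: STRIKE. 10 + next two rolls (9+0) = 19. Cumulative: 74
Frame 6: OPEN (9+0=9). Cumulative: 83
Frame 7: OPEN (8+0=8). Cumulative: 91
Frame 8: SPARE (8+2=10). 10 + next roll (7) = 17. Cumulative: 108
Frame 9: OPEN (7+0=7). Cumulative: 115
Frame 10: STRIKE. Sum of all frame-10 rolls (10+9+0) = 19. Cumulative: 134

Answer: 134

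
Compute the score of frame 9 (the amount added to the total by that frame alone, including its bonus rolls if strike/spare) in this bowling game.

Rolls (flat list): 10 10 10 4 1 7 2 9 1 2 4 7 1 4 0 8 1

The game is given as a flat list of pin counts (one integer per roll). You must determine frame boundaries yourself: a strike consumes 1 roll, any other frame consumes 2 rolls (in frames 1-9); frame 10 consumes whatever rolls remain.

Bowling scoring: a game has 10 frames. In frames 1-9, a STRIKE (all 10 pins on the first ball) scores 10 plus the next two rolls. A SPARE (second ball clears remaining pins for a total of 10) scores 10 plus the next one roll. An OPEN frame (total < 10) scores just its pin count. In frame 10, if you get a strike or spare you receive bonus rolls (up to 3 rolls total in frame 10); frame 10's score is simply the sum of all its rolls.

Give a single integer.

Frame 1: STRIKE. 10 + next two rolls (10+10) = 30. Cumulative: 30
Frame 2: STRIKE. 10 + next two rolls (10+4) = 24. Cumulative: 54
Frame 3: STRIKE. 10 + next two rolls (4+1) = 15. Cumulative: 69
Frame 4: OPEN (4+1=5). Cumulative: 74
Frame 5: OPEN (7+2=9). Cumulative: 83
Frame 6: SPARE (9+1=10). 10 + next roll (2) = 12. Cumulative: 95
Frame 7: OPEN (2+4=6). Cumulative: 101
Frame 8: OPEN (7+1=8). Cumulative: 109
Frame 9: OPEN (4+0=4). Cumulative: 113
Frame 10: OPEN. Sum of all frame-10 rolls (8+1) = 9. Cumulative: 122

Answer: 4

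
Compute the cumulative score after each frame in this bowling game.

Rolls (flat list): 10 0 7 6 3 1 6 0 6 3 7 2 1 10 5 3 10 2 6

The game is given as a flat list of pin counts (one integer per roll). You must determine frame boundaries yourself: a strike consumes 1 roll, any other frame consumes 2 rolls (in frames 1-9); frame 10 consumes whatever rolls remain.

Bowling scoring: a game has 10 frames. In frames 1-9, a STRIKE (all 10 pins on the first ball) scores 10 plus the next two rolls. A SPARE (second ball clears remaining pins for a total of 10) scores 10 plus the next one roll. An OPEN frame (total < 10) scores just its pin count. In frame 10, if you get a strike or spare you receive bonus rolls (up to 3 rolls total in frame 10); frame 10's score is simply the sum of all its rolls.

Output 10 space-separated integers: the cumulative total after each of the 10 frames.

Answer: 17 24 33 40 46 58 61 79 87 105

Derivation:
Frame 1: STRIKE. 10 + next two rolls (0+7) = 17. Cumulative: 17
Frame 2: OPEN (0+7=7). Cumulative: 24
Frame 3: OPEN (6+3=9). Cumulative: 33
Frame 4: OPEN (1+6=7). Cumulative: 40
Frame 5: OPEN (0+6=6). Cumulative: 46
Frame 6: SPARE (3+7=10). 10 + next roll (2) = 12. Cumulative: 58
Frame 7: OPEN (2+1=3). Cumulative: 61
Frame 8: STRIKE. 10 + next two rolls (5+3) = 18. Cumulative: 79
Frame 9: OPEN (5+3=8). Cumulative: 87
Frame 10: STRIKE. Sum of all frame-10 rolls (10+2+6) = 18. Cumulative: 105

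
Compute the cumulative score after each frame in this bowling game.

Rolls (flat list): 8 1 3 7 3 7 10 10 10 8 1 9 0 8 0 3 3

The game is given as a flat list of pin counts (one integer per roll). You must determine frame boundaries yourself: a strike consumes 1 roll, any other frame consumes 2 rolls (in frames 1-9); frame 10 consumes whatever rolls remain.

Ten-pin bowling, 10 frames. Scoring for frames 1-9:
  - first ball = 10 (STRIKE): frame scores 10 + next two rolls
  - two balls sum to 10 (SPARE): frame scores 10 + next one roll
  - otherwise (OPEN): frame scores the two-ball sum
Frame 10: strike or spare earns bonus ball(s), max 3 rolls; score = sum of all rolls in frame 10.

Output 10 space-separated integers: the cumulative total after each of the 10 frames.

Answer: 9 22 42 72 100 119 128 137 145 151

Derivation:
Frame 1: OPEN (8+1=9). Cumulative: 9
Frame 2: SPARE (3+7=10). 10 + next roll (3) = 13. Cumulative: 22
Frame 3: SPARE (3+7=10). 10 + next roll (10) = 20. Cumulative: 42
Frame 4: STRIKE. 10 + next two rolls (10+10) = 30. Cumulative: 72
Frame 5: STRIKE. 10 + next two rolls (10+8) = 28. Cumulative: 100
Frame 6: STRIKE. 10 + next two rolls (8+1) = 19. Cumulative: 119
Frame 7: OPEN (8+1=9). Cumulative: 128
Frame 8: OPEN (9+0=9). Cumulative: 137
Frame 9: OPEN (8+0=8). Cumulative: 145
Frame 10: OPEN. Sum of all frame-10 rolls (3+3) = 6. Cumulative: 151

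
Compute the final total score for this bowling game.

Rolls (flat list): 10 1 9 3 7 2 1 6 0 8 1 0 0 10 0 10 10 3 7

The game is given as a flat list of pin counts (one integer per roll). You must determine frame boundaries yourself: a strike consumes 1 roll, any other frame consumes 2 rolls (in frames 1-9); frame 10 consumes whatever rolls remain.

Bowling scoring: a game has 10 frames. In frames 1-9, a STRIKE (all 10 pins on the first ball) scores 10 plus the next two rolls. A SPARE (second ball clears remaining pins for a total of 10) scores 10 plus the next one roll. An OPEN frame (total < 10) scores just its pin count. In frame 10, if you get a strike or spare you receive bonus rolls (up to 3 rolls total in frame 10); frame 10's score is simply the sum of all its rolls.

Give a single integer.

Answer: 123

Derivation:
Frame 1: STRIKE. 10 + next two rolls (1+9) = 20. Cumulative: 20
Frame 2: SPARE (1+9=10). 10 + next roll (3) = 13. Cumulative: 33
Frame 3: SPARE (3+7=10). 10 + next roll (2) = 12. Cumulative: 45
Frame 4: OPEN (2+1=3). Cumulative: 48
Frame 5: OPEN (6+0=6). Cumulative: 54
Frame 6: OPEN (8+1=9). Cumulative: 63
Frame 7: OPEN (0+0=0). Cumulative: 63
Frame 8: STRIKE. 10 + next two rolls (0+10) = 20. Cumulative: 83
Frame 9: SPARE (0+10=10). 10 + next roll (10) = 20. Cumulative: 103
Frame 10: STRIKE. Sum of all frame-10 rolls (10+3+7) = 20. Cumulative: 123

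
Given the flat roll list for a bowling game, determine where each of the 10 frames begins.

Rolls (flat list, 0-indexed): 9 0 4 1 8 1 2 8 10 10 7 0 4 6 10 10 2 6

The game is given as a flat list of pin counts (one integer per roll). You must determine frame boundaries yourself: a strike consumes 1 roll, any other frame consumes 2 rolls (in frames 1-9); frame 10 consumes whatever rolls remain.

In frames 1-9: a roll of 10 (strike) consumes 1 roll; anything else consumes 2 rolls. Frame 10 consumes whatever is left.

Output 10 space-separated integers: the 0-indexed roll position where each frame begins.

Frame 1 starts at roll index 0: rolls=9,0 (sum=9), consumes 2 rolls
Frame 2 starts at roll index 2: rolls=4,1 (sum=5), consumes 2 rolls
Frame 3 starts at roll index 4: rolls=8,1 (sum=9), consumes 2 rolls
Frame 4 starts at roll index 6: rolls=2,8 (sum=10), consumes 2 rolls
Frame 5 starts at roll index 8: roll=10 (strike), consumes 1 roll
Frame 6 starts at roll index 9: roll=10 (strike), consumes 1 roll
Frame 7 starts at roll index 10: rolls=7,0 (sum=7), consumes 2 rolls
Frame 8 starts at roll index 12: rolls=4,6 (sum=10), consumes 2 rolls
Frame 9 starts at roll index 14: roll=10 (strike), consumes 1 roll
Frame 10 starts at roll index 15: 3 remaining rolls

Answer: 0 2 4 6 8 9 10 12 14 15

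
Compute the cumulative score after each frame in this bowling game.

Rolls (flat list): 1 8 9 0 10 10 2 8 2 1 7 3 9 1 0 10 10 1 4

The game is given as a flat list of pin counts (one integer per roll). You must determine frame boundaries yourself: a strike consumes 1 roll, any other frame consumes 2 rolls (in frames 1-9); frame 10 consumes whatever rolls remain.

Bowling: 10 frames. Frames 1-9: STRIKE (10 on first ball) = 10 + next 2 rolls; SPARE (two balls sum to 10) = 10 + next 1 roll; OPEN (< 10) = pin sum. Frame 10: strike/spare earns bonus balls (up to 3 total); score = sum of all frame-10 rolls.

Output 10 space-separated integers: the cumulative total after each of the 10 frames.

Answer: 9 18 40 60 72 75 94 104 124 139

Derivation:
Frame 1: OPEN (1+8=9). Cumulative: 9
Frame 2: OPEN (9+0=9). Cumulative: 18
Frame 3: STRIKE. 10 + next two rolls (10+2) = 22. Cumulative: 40
Frame 4: STRIKE. 10 + next two rolls (2+8) = 20. Cumulative: 60
Frame 5: SPARE (2+8=10). 10 + next roll (2) = 12. Cumulative: 72
Frame 6: OPEN (2+1=3). Cumulative: 75
Frame 7: SPARE (7+3=10). 10 + next roll (9) = 19. Cumulative: 94
Frame 8: SPARE (9+1=10). 10 + next roll (0) = 10. Cumulative: 104
Frame 9: SPARE (0+10=10). 10 + next roll (10) = 20. Cumulative: 124
Frame 10: STRIKE. Sum of all frame-10 rolls (10+1+4) = 15. Cumulative: 139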